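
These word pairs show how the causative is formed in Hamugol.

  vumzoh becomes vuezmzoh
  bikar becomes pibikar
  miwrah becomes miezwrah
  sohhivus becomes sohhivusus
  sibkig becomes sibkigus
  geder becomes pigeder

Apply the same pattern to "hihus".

"hihus" ends in -s. The one such stem in the data (sohhivus → sohhivusus) adds -us, so the same rule applies.
The other patterns: stems ending in -r add the prefix pi-; stems ending in -h insert -ez- after the first vowel.
So hihus → hihusus.

hihusus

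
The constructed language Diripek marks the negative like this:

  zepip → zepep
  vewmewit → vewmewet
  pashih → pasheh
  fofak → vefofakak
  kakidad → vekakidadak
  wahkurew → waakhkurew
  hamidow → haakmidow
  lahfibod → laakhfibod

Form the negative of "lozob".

loakzob

"lozob" has last vowel 'o'. The stems whose last vowel is 'o' (hamidow → haakmidow, lahfibod → laakhfibod) insert -ak- after the first vowel.
The other patterns: stems whose last vowel is 'i' change the last vowel to 'e'; stems whose last vowel is 'a' add ve- … -ak around the stem.
So lozob → loakzob.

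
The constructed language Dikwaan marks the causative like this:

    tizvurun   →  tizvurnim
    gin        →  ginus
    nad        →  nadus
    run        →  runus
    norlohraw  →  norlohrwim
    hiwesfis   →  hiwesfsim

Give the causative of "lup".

lupus

tizvurun and gin both end in -n yet inflect differently (tizvurnim, ginus), so the final letter is not what conditions the rule; the number of vowels is.
"lup" has 1 vowel. The stems with 1 vowel (gin → ginus, nad → nadus, run → runus) add -us.
The other pattern: stems with 3 vowels delete the last vowel and add -im.
So lup → lupus.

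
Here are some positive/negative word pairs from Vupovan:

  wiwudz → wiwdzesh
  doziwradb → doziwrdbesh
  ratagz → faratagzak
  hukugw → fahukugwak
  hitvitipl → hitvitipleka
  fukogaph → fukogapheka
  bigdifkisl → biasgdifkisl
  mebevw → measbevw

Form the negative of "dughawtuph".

dughawtupheka

wiwudz and ratagz both end in -z yet inflect differently (wiwdzesh, faratagzak), so the final letter is not what conditions the rule; the second-to-last letter is.
"dughawtuph" has second-to-last letter 'p'. The stems whose second-to-last letter is 'p' (hitvitipl → hitvitipleka, fukogaph → fukogapheka) add -eka.
So dughawtuph → dughawtupheka.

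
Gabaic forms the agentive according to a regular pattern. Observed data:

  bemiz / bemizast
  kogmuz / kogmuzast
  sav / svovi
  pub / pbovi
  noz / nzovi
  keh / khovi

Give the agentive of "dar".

bemiz and noz both end in -z yet inflect differently (bemizast, nzovi), so the final letter is not what conditions the rule; the number of vowels is.
"dar" has 1 vowel. The stems with 1 vowel (sav → svovi, pub → pbovi, noz → nzovi) delete the last vowel and add -ovi.
The other pattern: stems with 2 vowels add -ast.
So dar → drovi.

drovi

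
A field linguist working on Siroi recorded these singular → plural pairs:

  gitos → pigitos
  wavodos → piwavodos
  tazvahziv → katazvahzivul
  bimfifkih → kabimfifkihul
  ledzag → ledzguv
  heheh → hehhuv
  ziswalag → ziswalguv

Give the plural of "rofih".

karofihul

bimfifkih and heheh both end in -h yet inflect differently (kabimfifkihul, hehhuv), so the final letter is not what conditions the rule; the last vowel is.
"rofih" has last vowel 'i'. The stems whose last vowel is 'i' (tazvahziv → katazvahzivul, bimfifkih → kabimfifkihul) add ka- … -ul around the stem.
The other patterns: stems whose last vowel is 'o' add the prefix pi-; stems whose last vowel is 'a' or 'e' delete the last vowel and add -uv.
So rofih → karofihul.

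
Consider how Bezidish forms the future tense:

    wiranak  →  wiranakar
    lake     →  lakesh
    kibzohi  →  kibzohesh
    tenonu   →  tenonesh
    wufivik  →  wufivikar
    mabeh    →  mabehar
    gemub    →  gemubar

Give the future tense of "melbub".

"melbub" ends in a consonant. The stems ending in a consonant (wiranak → wiranakar, wufivik → wufivikar, gemub → gemubar) add -ar.
The other pattern: stems ending in a vowel drop the final letter and add -esh.
So melbub → melbubar.

melbubar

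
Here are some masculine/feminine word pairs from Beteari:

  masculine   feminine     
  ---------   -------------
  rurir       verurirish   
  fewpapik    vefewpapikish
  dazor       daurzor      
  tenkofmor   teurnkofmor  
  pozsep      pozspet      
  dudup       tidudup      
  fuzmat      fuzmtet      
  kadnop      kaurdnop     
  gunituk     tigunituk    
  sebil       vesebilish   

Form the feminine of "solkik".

dazor and rurir both end in -r yet inflect differently (daurzor, verurirish), so the final letter is not what conditions the rule; the last vowel is.
"solkik" has last vowel 'i'. The stems whose last vowel is 'i' (rurir → verurirish, sebil → vesebilish, fewpapik → vefewpapikish) add ve- … -ish around the stem.
So solkik → vesolkikish.

vesolkikish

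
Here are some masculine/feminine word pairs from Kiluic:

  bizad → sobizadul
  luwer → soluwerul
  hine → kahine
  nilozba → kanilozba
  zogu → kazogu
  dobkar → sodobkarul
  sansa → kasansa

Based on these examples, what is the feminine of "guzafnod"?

soguzafnodul

dobkar and nilozba both have last vowel 'a' yet inflect differently (sodobkarul, kanilozba), so the last vowel is not what conditions the rule; whether the stem ends in a vowel or a consonant is.
"guzafnod" ends in a consonant. The stems ending in a consonant (dobkar → sodobkarul, luwer → soluwerul, bizad → sobizadul) add so- … -ul around the stem.
The other pattern: stems ending in a vowel add the prefix ka-.
So guzafnod → soguzafnodul.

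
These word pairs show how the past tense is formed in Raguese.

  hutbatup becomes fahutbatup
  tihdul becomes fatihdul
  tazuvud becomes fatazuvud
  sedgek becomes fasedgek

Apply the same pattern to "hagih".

fahagih

Every pair shown (hutbatup → fahutbatup, tihdul → fatihdul, tazuvud → fatazuvud, …) follows the same rule: add the prefix fa-.
So hagih → fahagih.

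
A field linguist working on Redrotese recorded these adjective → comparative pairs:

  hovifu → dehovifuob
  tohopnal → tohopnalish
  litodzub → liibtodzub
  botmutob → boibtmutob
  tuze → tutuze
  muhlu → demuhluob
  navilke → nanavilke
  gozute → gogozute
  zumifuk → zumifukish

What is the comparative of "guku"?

muhlu and litodzub both have last vowel 'u' yet inflect differently (demuhluob, liibtodzub), so the last vowel is not what conditions the rule; the final letter is.
"guku" ends in -u. The stems ending in -u (muhlu → demuhluob, hovifu → dehovifuob) add de- … -ob around the stem.
So guku → degukuob.

degukuob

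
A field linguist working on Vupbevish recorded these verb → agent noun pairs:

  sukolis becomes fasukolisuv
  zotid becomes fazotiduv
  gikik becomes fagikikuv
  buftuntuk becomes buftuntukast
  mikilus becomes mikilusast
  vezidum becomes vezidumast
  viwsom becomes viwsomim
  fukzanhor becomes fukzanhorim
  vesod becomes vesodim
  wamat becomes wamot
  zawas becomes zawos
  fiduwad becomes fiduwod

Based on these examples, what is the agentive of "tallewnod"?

tallewnodim

gikik and buftuntuk both end in -k yet inflect differently (fagikikuv, buftuntukast), so the final letter is not what conditions the rule; the last vowel is.
"tallewnod" has last vowel 'o'. The stems whose last vowel is 'o' (viwsom → viwsomim, fukzanhor → fukzanhorim, vesod → vesodim) add -im.
So tallewnod → tallewnodim.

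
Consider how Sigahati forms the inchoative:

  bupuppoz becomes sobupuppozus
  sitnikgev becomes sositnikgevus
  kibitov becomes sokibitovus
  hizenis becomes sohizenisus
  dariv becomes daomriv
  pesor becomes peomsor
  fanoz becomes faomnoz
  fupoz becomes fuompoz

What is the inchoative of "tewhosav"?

sotewhosavus

"tewhosav" has 3 vowels. The stems with 3 vowels (bupuppoz → sobupuppozus, sitnikgev → sositnikgevus, kibitov → sokibitovus) add so- … -us around the stem.
The other pattern: stems with 2 vowels insert -om- after the first vowel.
So tewhosav → sotewhosavus.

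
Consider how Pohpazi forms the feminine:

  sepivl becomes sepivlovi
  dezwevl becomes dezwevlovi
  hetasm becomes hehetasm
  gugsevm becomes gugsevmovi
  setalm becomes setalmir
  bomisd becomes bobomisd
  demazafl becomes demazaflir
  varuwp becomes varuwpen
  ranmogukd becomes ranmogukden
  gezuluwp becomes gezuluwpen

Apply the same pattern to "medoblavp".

medoblavpovi

sepivl and demazafl both end in -l yet inflect differently (sepivlovi, demazaflir), so the final letter is not what conditions the rule; the second-to-last letter is.
"medoblavp" has second-to-last letter 'v'. The stems whose second-to-last letter is 'v' (sepivl → sepivlovi, dezwevl → dezwevlovi, gugsevm → gugsevmovi) add -ovi.
So medoblavp → medoblavpovi.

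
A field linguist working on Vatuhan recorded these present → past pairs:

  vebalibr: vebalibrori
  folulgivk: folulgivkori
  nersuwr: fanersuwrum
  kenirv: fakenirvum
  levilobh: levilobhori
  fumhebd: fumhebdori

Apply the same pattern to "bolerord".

fabolerordum

vebalibr and nersuwr both end in -r yet inflect differently (vebalibrori, fanersuwrum), so the final letter is not what conditions the rule; the second-to-last letter is.
"bolerord" has second-to-last letter 'r'. The one such stem in the data (kenirv → fakenirvum) adds fa- … -um around the stem, so the same rule applies.
So bolerord → fabolerordum.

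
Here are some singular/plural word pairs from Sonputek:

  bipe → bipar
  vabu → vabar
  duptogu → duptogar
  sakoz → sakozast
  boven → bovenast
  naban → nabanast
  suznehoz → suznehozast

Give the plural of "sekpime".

sekpimar

bipe and boven both have last vowel 'e' yet inflect differently (bipar, bovenast), so the last vowel is not what conditions the rule; whether the stem ends in a vowel or a consonant is.
"sekpime" ends in a vowel. The stems ending in a vowel (bipe → bipar, vabu → vabar, duptogu → duptogar) drop the final letter and add -ar.
So sekpime → sekpimar.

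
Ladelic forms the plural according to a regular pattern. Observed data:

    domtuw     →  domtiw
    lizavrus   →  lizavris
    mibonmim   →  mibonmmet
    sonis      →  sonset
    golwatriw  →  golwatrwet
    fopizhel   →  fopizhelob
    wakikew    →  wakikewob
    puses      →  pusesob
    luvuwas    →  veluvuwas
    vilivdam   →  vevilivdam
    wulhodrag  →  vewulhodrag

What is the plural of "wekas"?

vewekas

lizavrus and sonis both end in -s yet inflect differently (lizavris, sonset), so the final letter is not what conditions the rule; the last vowel is.
"wekas" has last vowel 'a'. The stems whose last vowel is 'a' (luvuwas → veluvuwas, vilivdam → vevilivdam, wulhodrag → vewulhodrag) add the prefix ve-.
So wekas → vewekas.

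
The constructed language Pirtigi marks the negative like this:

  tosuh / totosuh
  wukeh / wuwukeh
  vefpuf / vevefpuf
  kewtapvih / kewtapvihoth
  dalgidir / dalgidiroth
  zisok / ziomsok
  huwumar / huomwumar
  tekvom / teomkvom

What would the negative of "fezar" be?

feomzar

tosuh and kewtapvih both end in -h yet inflect differently (totosuh, kewtapvihoth), so the final letter is not what conditions the rule; the last vowel is.
"fezar" has last vowel 'a'. The one such stem in the data (huwumar → huomwumar) inserts -om- after the first vowel (as do zisok, tekvom), so the same rule applies.
The other patterns: stems whose last vowel is 'e' or 'u' repeat the first consonant+vowel as a prefix; stems whose last vowel is 'i' add -oth.
So fezar → feomzar.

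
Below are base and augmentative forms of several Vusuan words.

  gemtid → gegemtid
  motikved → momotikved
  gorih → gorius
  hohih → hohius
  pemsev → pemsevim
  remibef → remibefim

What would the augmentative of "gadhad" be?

gagadhad

"gadhad" ends in -d. The stems ending in -d (gemtid → gegemtid, motikved → momotikved) repeat the first consonant+vowel as a prefix.
So gadhad → gagadhad.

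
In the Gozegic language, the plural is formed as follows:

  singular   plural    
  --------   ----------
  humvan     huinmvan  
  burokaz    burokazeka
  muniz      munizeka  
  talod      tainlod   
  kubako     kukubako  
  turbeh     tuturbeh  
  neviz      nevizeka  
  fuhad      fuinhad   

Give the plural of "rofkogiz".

kubako and talod both have last vowel 'o' yet inflect differently (kukubako, tainlod), so the last vowel is not what conditions the rule; the final letter is.
"rofkogiz" ends in -z. The stems ending in -z (neviz → nevizeka, muniz → munizeka, burokaz → burokazeka) add -eka.
So rofkogiz → rofkogizeka.

rofkogizeka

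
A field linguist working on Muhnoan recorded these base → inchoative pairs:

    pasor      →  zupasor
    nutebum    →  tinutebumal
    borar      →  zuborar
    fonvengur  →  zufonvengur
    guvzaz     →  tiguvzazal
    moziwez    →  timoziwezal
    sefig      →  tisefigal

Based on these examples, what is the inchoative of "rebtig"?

fonvengur and nutebum both have last vowel 'u' yet inflect differently (zufonvengur, tinutebumal), so the last vowel is not what conditions the rule; the final letter is.
"rebtig" ends in -g. The one such stem in the data (sefig → tisefigal) adds ti- … -al around the stem, so the same rule applies.
The other pattern: stems ending in -r add the prefix zu-.
So rebtig → tirebtigal.

tirebtigal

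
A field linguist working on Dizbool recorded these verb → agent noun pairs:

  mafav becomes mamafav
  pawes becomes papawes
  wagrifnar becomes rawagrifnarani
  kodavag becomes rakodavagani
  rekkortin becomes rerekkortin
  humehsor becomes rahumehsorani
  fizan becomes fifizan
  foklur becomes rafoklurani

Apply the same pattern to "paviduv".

"paviduv" ends in -v. The one such stem in the data (mafav → mamafav) repeats the first consonant+vowel as a prefix (as do rekkortin, pawes), so the same rule applies.
So paviduv → papaviduv.

papaviduv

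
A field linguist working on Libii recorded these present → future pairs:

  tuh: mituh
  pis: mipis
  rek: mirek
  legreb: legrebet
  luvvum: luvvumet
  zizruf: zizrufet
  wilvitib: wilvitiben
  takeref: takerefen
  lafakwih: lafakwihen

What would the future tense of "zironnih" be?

"zironnih" has 3 vowels. The stems with 3 vowels (wilvitib → wilvitiben, takeref → takerefen, lafakwih → lafakwihen) add -en.
So zironnih → zironnihen.

zironnihen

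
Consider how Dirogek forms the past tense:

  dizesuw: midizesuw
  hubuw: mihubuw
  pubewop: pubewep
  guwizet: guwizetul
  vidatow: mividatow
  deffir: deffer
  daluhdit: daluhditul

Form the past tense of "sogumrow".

misogumrow

daluhdit and deffir both have last vowel 'i' yet inflect differently (daluhditul, deffer), so the last vowel is not what conditions the rule; the final letter is.
"sogumrow" ends in -w. The stems ending in -w (hubuw → mihubuw, dizesuw → midizesuw, vidatow → mividatow) add the prefix mi-.
So sogumrow → misogumrow.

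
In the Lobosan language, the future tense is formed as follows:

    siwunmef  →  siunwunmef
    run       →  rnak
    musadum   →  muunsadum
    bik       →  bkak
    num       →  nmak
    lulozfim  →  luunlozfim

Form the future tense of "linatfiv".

liunnatfiv

musadum and num both end in -m yet inflect differently (muunsadum, nmak), so the final letter is not what conditions the rule; the number of vowels is.
"linatfiv" has 3 vowels. The stems with 3 vowels (musadum → muunsadum, lulozfim → luunlozfim, siwunmef → siunwunmef) insert -un- after the first vowel.
So linatfiv → liunnatfiv.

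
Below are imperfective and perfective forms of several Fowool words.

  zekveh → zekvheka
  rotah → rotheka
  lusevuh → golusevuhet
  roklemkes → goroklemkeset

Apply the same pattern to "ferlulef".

zekveh and lusevuh both end in -h yet inflect differently (zekvheka, golusevuhet), so the final letter is not what conditions the rule; the number of vowels is.
"ferlulef" has 3 vowels. The stems with 3 vowels (lusevuh → golusevuhet, roklemkes → goroklemkeset) add go- … -et around the stem.
So ferlulef → goferlulefet.

goferlulefet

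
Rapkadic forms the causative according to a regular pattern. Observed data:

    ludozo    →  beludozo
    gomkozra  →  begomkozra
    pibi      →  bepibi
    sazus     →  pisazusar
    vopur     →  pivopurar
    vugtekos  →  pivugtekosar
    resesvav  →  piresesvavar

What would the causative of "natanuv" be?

resesvav and gomkozra both have last vowel 'a' yet inflect differently (piresesvavar, begomkozra), so the last vowel is not what conditions the rule; whether the stem ends in a vowel or a consonant is.
"natanuv" ends in a consonant. The stems ending in a consonant (vopur → pivopurar, resesvav → piresesvavar, vugtekos → pivugtekosar) add pi- … -ar around the stem.
The other pattern: stems ending in a vowel add the prefix be-.
So natanuv → pinatanuvar.

pinatanuvar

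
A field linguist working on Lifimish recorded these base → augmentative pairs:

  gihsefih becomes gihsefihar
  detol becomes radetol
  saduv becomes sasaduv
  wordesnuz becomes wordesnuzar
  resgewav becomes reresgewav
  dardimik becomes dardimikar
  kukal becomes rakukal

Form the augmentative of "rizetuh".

rizetuhar

"rizetuh" ends in -h. The one such stem in the data (gihsefih → gihsefihar) adds -ar, so the same rule applies.
The other patterns: stems ending in -v repeat the first consonant+vowel as a prefix; stems ending in -l add the prefix ra-.
So rizetuh → rizetuhar.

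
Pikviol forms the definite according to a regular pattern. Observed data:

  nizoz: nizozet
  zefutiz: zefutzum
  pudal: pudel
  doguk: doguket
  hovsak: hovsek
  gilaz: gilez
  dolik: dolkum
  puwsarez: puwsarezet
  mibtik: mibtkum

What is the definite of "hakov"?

"hakov" has last vowel 'o'. The one such stem in the data (nizoz → nizozet) adds -et, so the same rule applies.
So hakov → hakovet.

hakovet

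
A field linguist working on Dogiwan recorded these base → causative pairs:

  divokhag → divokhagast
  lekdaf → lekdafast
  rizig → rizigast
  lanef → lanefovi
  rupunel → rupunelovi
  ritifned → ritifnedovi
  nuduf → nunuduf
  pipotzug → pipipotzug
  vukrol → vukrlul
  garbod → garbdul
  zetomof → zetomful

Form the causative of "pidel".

"pidel" has last vowel 'e'. The stems whose last vowel is 'e' (lanef → lanefovi, rupunel → rupunelovi, ritifned → ritifnedovi) add -ovi.
The other patterns: stems whose last vowel is 'a' or 'i' add -ast; stems whose last vowel is 'u' repeat the first consonant+vowel as a prefix; stems whose last vowel is 'o' delete the last vowel and add -ul.
So pidel → pidelovi.

pidelovi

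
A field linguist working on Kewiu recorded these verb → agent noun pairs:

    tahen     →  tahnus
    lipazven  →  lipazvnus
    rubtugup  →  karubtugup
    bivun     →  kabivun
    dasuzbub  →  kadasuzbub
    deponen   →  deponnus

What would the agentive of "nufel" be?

tahen and bivun both end in -n yet inflect differently (tahnus, kabivun), so the final letter is not what conditions the rule; the last vowel is.
"nufel" has last vowel 'e'. The stems whose last vowel is 'e' (tahen → tahnus, deponen → deponnus, lipazven → lipazvnus) delete the last vowel and add -us.
The other pattern: stems whose last vowel is 'u' add the prefix ka-.
So nufel → nuflus.

nuflus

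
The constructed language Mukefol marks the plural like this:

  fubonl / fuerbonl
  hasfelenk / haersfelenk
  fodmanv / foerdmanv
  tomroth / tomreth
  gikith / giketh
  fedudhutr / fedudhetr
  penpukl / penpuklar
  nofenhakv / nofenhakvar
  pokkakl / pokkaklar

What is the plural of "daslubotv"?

daslubetv

"daslubotv" has second-to-last letter 't'. The stems whose second-to-last letter is 't' (tomroth → tomreth, gikith → giketh, fedudhutr → fedudhetr) change the last vowel to 'e'.
The other patterns: stems whose second-to-last letter is 'n' insert -er- after the first vowel; stems whose second-to-last letter is 'k' add -ar.
So daslubotv → daslubetv.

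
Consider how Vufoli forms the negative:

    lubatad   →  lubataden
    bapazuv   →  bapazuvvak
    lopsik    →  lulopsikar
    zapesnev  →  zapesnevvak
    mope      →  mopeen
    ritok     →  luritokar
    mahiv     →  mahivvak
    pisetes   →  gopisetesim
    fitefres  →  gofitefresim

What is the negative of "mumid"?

mumiden

mope and fitefres both have last vowel 'e' yet inflect differently (mopeen, gofitefresim), so the last vowel is not what conditions the rule; the final letter is.
"mumid" ends in -d. The one such stem in the data (lubatad → lubataden) adds -en, so the same rule applies.
The other patterns: stems ending in -s add go- … -im around the stem; stems ending in -k add lu- … -ar around the stem; stems ending in -v double the final consonant and add -ak.
So mumid → mumiden.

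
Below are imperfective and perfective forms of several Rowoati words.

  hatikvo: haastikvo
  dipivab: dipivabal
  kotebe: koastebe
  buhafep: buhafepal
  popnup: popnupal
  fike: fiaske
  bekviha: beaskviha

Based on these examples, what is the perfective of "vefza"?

dipivab and bekviha both have last vowel 'a' yet inflect differently (dipivabal, beaskviha), so the last vowel is not what conditions the rule; whether the stem ends in a vowel or a consonant is.
"vefza" ends in a vowel. The stems ending in a vowel (bekviha → beaskviha, hatikvo → haastikvo, kotebe → koastebe) insert -as- after the first vowel.
The other pattern: stems ending in a consonant add -al.
So vefza → veasfza.

veasfza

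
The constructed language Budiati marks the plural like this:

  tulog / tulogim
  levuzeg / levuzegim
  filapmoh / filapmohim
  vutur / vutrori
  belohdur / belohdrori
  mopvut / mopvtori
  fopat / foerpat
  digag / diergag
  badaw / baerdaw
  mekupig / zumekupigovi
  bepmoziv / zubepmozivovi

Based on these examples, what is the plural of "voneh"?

vonehim

mopvut and fopat both end in -t yet inflect differently (mopvtori, foerpat), so the final letter is not what conditions the rule; the last vowel is.
"voneh" has last vowel 'e'. The one such stem in the data (levuzeg → levuzegim) adds -im, so the same rule applies.
The other patterns: stems whose last vowel is 'u' delete the last vowel and add -ori; stems whose last vowel is 'a' insert -er- after the first vowel; stems whose last vowel is 'i' add zu- … -ovi around the stem.
So voneh → vonehim.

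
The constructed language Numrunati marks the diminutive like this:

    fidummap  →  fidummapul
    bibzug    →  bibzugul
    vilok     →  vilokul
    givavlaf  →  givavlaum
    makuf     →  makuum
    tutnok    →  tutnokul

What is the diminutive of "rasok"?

rasokul

makuf and bibzug both have last vowel 'u' yet inflect differently (makuum, bibzugul), so the last vowel is not what conditions the rule; the final letter is.
"rasok" ends in -k. The stems ending in -k (vilok → vilokul, tutnok → tutnokul) add -ul.
The other pattern: stems ending in -f drop the final letter and add -um.
So rasok → rasokul.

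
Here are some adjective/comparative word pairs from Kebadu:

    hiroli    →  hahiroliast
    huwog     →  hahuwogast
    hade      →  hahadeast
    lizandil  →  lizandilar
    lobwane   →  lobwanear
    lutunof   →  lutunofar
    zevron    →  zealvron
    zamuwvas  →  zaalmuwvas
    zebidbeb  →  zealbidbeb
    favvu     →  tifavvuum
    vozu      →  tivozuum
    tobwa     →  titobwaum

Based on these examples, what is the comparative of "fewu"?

tifewuum

hade and lobwane both end in -e yet inflect differently (hahadeast, lobwanear), so the final letter is not what conditions the rule; the first letter is.
"fewu" begins with f-. The one such stem in the data (favvu → tifavvuum) adds ti- … -um around the stem, so the same rule applies.
The other patterns: stems beginning with h- add ha- … -ast around the stem; stems beginning with l- add -ar; stems beginning with z- insert -al- after the first vowel.
So fewu → tifewuum.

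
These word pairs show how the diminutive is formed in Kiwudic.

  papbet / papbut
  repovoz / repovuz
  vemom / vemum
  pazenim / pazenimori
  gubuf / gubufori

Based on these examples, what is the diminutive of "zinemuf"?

vemom and pazenim both end in -m yet inflect differently (vemum, pazenimori), so the final letter is not what conditions the rule; the last vowel is.
"zinemuf" has last vowel 'u'. The one such stem in the data (gubuf → gubufori) adds -ori, so the same rule applies.
The other pattern: stems whose last vowel is 'e' or 'o' change the last vowel to 'u'.
So zinemuf → zinemufori.

zinemufori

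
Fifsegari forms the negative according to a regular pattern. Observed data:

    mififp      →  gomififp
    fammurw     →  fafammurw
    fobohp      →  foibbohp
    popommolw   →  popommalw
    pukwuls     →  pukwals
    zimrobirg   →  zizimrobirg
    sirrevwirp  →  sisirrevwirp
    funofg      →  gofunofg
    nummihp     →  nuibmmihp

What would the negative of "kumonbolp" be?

funofg and zimrobirg both end in -g yet inflect differently (gofunofg, zizimrobirg), so the final letter is not what conditions the rule; the second-to-last letter is.
"kumonbolp" has second-to-last letter 'l'. The stems whose second-to-last letter is 'l' (pukwuls → pukwals, popommolw → popommalw) change the last vowel to 'a'.
The other patterns: stems whose second-to-last letter is 'f' add the prefix go-; stems whose second-to-last letter is 'r' repeat the first consonant+vowel as a prefix; stems whose second-to-last letter is 'h' insert -ib- after the first vowel.
So kumonbolp → kumonbalp.

kumonbalp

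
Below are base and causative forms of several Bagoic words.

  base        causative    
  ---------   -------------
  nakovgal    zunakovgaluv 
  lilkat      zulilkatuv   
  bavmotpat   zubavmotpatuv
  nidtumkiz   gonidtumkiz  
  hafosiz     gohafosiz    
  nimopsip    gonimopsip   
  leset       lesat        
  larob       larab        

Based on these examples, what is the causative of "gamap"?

zugamapuv

lilkat and leset both end in -t yet inflect differently (zulilkatuv, lesat), so the final letter is not what conditions the rule; the last vowel is.
"gamap" has last vowel 'a'. The stems whose last vowel is 'a' (nakovgal → zunakovgaluv, lilkat → zulilkatuv, bavmotpat → zubavmotpatuv) add zu- … -uv around the stem.
The other patterns: stems whose last vowel is 'i' add the prefix go-; stems whose last vowel is 'e' or 'o' change the last vowel to 'a'.
So gamap → zugamapuv.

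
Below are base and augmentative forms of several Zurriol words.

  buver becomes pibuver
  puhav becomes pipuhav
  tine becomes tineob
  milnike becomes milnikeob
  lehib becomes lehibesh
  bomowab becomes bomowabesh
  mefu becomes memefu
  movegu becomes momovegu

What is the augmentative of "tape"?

"tape" ends in -e. The stems ending in -e (milnike → milnikeob, tine → tineob) add -ob.
So tape → tapeob.

tapeob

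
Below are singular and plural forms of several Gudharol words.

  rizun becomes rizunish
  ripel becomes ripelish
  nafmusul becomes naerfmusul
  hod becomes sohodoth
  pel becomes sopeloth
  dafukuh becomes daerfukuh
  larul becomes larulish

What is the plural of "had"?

pel and ripel both end in -l yet inflect differently (sopeloth, ripelish), so the final letter is not what conditions the rule; the number of vowels is.
"had" has 1 vowel. The stems with 1 vowel (hod → sohodoth, pel → sopeloth) add so- … -oth around the stem.
The other patterns: stems with 2 vowels add -ish; stems with 3 vowels insert -er- after the first vowel.
So had → sohadoth.

sohadoth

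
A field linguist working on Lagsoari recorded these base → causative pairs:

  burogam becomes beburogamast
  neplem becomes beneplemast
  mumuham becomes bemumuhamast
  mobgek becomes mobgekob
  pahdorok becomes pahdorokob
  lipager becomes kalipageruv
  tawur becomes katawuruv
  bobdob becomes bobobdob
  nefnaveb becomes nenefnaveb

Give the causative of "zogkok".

zogkokob

"zogkok" ends in -k. The stems ending in -k (mobgek → mobgekob, pahdorok → pahdorokob) add -ob.
So zogkok → zogkokob.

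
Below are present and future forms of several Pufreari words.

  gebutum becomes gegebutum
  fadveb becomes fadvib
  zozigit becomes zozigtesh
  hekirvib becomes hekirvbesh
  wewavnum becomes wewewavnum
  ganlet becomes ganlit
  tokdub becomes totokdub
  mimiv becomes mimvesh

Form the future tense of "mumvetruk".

"mumvetruk" has last vowel 'u'. The stems whose last vowel is 'u' (tokdub → totokdub, gebutum → gegebutum, wewavnum → wewewavnum) repeat the first consonant+vowel as a prefix.
The other patterns: stems whose last vowel is 'i' delete the last vowel and add -esh; stems whose last vowel is 'e' change the last vowel to 'i'.
So mumvetruk → mumumvetruk.

mumumvetruk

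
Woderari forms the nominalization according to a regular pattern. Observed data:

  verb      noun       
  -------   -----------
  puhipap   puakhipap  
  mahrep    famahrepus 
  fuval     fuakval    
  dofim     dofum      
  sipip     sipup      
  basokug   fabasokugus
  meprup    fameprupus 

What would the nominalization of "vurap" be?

mahrep and puhipap both end in -p yet inflect differently (famahrepus, puakhipap), so the final letter is not what conditions the rule; the last vowel is.
"vurap" has last vowel 'a'. The stems whose last vowel is 'a' (puhipap → puakhipap, fuval → fuakval) insert -ak- after the first vowel.
So vurap → vuakrap.

vuakrap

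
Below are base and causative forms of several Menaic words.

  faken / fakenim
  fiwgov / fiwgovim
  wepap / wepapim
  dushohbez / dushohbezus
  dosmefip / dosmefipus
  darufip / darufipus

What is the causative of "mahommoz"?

mahommozus

wepap and dosmefip both end in -p yet inflect differently (wepapim, dosmefipus), so the final letter is not what conditions the rule; the number of vowels is.
"mahommoz" has 3 vowels. The stems with 3 vowels (dushohbez → dushohbezus, dosmefip → dosmefipus, darufip → darufipus) add -us.
So mahommoz → mahommozus.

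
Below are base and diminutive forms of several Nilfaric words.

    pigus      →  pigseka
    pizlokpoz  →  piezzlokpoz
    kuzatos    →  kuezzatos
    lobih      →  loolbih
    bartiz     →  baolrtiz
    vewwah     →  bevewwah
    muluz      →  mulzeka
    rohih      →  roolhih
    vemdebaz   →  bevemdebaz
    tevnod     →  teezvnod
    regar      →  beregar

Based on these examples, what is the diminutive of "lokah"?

belokah

"lokah" has last vowel 'a'. The stems whose last vowel is 'a' (vemdebaz → bevemdebaz, regar → beregar, vewwah → bevewwah) add the prefix be-.
So lokah → belokah.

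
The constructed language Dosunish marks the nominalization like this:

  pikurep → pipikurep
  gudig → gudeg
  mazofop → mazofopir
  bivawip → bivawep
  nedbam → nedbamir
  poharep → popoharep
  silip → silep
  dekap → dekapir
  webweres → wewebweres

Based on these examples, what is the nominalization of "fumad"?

fumadir

pikurep and silip both end in -p yet inflect differently (pipikurep, silep), so the final letter is not what conditions the rule; the last vowel is.
"fumad" has last vowel 'a'. The stems whose last vowel is 'a' (dekap → dekapir, nedbam → nedbamir) add -ir.
The other patterns: stems whose last vowel is 'e' repeat the first consonant+vowel as a prefix; stems whose last vowel is 'i' change the last vowel to 'e'.
So fumad → fumadir.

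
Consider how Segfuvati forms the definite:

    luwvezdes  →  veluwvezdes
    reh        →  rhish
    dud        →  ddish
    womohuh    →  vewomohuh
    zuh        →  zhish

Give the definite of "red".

womohuh and reh both end in -h yet inflect differently (vewomohuh, rhish), so the final letter is not what conditions the rule; the number of vowels is.
"red" has 1 vowel. The stems with 1 vowel (dud → ddish, reh → rhish, zuh → zhish) delete the last vowel and add -ish.
The other pattern: stems with 3 vowels add the prefix ve-.
So red → rdish.

rdish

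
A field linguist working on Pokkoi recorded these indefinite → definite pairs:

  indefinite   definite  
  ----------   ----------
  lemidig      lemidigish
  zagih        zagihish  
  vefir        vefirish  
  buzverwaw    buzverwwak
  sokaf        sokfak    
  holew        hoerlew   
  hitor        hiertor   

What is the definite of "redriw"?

redriwish

"redriw" has last vowel 'i'. The stems whose last vowel is 'i' (lemidig → lemidigish, zagih → zagihish, vefir → vefirish) add -ish.
The other patterns: stems whose last vowel is 'a' delete the last vowel and add -ak; stems whose last vowel is 'e' or 'o' insert -er- after the first vowel.
So redriw → redriwish.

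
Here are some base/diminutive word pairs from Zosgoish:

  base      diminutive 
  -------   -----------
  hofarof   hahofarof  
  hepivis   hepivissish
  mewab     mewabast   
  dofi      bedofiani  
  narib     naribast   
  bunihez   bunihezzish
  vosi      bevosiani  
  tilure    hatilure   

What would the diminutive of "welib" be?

welibast

hepivis and vosi both have last vowel 'i' yet inflect differently (hepivissish, bevosiani), so the last vowel is not what conditions the rule; the final letter is.
"welib" ends in -b. The stems ending in -b (mewab → mewabast, narib → naribast) add -ast.
So welib → welibast.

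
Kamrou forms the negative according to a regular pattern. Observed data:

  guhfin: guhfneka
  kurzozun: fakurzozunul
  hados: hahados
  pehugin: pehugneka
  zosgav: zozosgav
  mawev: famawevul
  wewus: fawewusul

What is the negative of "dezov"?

dedezov

guhfin and kurzozun both end in -n yet inflect differently (guhfneka, fakurzozunul), so the final letter is not what conditions the rule; the last vowel is.
"dezov" has last vowel 'o'. The one such stem in the data (hados → hahados) repeats the first consonant+vowel as a prefix (as does zosgav), so the same rule applies.
The other patterns: stems whose last vowel is 'i' delete the last vowel and add -eka; stems whose last vowel is 'e' or 'u' add fa- … -ul around the stem.
So dezov → dedezov.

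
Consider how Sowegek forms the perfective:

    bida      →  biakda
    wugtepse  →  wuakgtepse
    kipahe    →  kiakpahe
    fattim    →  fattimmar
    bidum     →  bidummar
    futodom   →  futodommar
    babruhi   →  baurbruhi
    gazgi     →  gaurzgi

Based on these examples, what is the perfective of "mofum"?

mofummar

fattim and babruhi both have last vowel 'i' yet inflect differently (fattimmar, baurbruhi), so the last vowel is not what conditions the rule; the final letter is.
"mofum" ends in -m. The stems ending in -m (fattim → fattimmar, bidum → bidummar, futodom → futodommar) double the final consonant and add -ar.
So mofum → mofummar.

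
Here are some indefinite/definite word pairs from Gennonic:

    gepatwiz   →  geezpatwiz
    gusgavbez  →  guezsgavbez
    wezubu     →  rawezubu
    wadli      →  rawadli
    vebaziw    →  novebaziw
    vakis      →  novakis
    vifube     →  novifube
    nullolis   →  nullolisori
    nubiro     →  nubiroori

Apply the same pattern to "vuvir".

novuvir

vakis and nullolis both end in -s yet inflect differently (novakis, nullolisori), so the final letter is not what conditions the rule; the first letter is.
"vuvir" begins with v-. The stems beginning with v- (vebaziw → novebaziw, vakis → novakis, vifube → novifube) add the prefix no-.
So vuvir → novuvir.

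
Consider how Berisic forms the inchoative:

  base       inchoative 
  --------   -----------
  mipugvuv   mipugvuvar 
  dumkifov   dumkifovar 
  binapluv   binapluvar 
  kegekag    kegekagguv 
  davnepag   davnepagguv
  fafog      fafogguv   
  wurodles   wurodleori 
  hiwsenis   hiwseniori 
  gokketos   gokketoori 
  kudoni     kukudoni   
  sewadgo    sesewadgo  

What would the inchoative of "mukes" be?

mukeori

dumkifov and fafog both have last vowel 'o' yet inflect differently (dumkifovar, fafogguv), so the last vowel is not what conditions the rule; the final letter is.
"mukes" ends in -s. The stems ending in -s (wurodles → wurodleori, hiwsenis → hiwseniori, gokketos → gokketoori) drop the final letter and add -ori.
The other patterns: stems ending in -v add -ar; stems ending in -g double the final consonant and add -uv; stems ending in -i or -o repeat the first consonant+vowel as a prefix.
So mukes → mukeori.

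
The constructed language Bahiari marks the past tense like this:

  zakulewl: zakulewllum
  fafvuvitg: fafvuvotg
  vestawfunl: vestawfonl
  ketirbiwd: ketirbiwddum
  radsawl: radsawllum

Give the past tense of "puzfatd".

"puzfatd" has second-to-last letter 't'. The one such stem in the data (fafvuvitg → fafvuvotg) changes the last vowel to 'o' (as does vestawfunl), so the same rule applies.
So puzfatd → puzfotd.

puzfotd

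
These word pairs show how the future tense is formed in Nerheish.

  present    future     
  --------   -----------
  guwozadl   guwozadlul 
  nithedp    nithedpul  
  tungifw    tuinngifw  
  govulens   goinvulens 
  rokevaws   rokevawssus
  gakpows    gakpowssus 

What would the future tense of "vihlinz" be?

gakpows and govulens both end in -s yet inflect differently (gakpowssus, goinvulens), so the final letter is not what conditions the rule; the second-to-last letter is.
"vihlinz" has second-to-last letter 'n'. The one such stem in the data (govulens → goinvulens) inserts -in- after the first vowel (as does tungifw), so the same rule applies.
The other patterns: stems whose second-to-last letter is 'd' add -ul; stems whose second-to-last letter is 'w' double the final consonant and add -us.
So vihlinz → viinhlinz.

viinhlinz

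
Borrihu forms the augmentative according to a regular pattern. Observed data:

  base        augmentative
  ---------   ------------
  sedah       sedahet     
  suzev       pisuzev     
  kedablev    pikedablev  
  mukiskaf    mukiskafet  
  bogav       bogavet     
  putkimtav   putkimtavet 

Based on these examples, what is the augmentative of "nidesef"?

pinidesef

putkimtav and suzev both end in -v yet inflect differently (putkimtavet, pisuzev), so the final letter is not what conditions the rule; the last vowel is.
"nidesef" has last vowel 'e'. The stems whose last vowel is 'e' (suzev → pisuzev, kedablev → pikedablev) add the prefix pi-.
So nidesef → pinidesef.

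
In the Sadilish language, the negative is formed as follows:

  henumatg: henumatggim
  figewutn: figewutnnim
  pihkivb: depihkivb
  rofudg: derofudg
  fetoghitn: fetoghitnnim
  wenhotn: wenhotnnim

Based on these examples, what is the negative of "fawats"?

"fawats" has second-to-last letter 't'. The stems whose second-to-last letter is 't' (figewutn → figewutnnim, fetoghitn → fetoghitnnim, henumatg → henumatggim) double the final consonant and add -im.
So fawats → fawatssim.

fawatssim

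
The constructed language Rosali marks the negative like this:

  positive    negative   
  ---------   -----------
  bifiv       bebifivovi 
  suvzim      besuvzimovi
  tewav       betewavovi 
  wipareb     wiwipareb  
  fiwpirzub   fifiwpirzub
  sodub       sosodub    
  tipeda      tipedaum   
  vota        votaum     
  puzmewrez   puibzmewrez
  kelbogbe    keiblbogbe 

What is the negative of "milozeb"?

mimilozeb

tewav and tipeda both have last vowel 'a' yet inflect differently (betewavovi, tipedaum), so the last vowel is not what conditions the rule; the final letter is.
"milozeb" ends in -b. The stems ending in -b (wipareb → wiwipareb, fiwpirzub → fifiwpirzub, sodub → sosodub) repeat the first consonant+vowel as a prefix.
So milozeb → mimilozeb.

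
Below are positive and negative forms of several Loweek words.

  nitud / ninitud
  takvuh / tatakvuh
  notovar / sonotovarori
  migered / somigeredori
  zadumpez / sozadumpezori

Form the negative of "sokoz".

sosokoz

nitud and migered both end in -d yet inflect differently (ninitud, somigeredori), so the final letter is not what conditions the rule; the number of vowels is.
"sokoz" has 2 vowels. The stems with 2 vowels (nitud → ninitud, takvuh → tatakvuh) repeat the first consonant+vowel as a prefix.
The other pattern: stems with 3 vowels add so- … -ori around the stem.
So sokoz → sosokoz.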